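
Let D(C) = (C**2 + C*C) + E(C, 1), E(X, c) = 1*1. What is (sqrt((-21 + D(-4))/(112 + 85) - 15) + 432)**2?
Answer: 36761985/197 + 2592*I*sqrt(64419)/197 ≈ 1.8661e+5 + 3339.5*I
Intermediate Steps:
E(X, c) = 1
D(C) = 1 + 2*C**2 (D(C) = (C**2 + C*C) + 1 = (C**2 + C**2) + 1 = 2*C**2 + 1 = 1 + 2*C**2)
(sqrt((-21 + D(-4))/(112 + 85) - 15) + 432)**2 = (sqrt((-21 + (1 + 2*(-4)**2))/(112 + 85) - 15) + 432)**2 = (sqrt((-21 + (1 + 2*16))/197 - 15) + 432)**2 = (sqrt((-21 + (1 + 32))*(1/197) - 15) + 432)**2 = (sqrt((-21 + 33)*(1/197) - 15) + 432)**2 = (sqrt(12*(1/197) - 15) + 432)**2 = (sqrt(12/197 - 15) + 432)**2 = (sqrt(-2943/197) + 432)**2 = (3*I*sqrt(64419)/197 + 432)**2 = (432 + 3*I*sqrt(64419)/197)**2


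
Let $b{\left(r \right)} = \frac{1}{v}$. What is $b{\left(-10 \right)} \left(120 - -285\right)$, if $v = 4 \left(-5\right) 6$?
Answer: $- \frac{27}{8} \approx -3.375$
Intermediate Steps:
$v = -120$ ($v = \left(-20\right) 6 = -120$)
$b{\left(r \right)} = - \frac{1}{120}$ ($b{\left(r \right)} = \frac{1}{-120} = - \frac{1}{120}$)
$b{\left(-10 \right)} \left(120 - -285\right) = - \frac{120 - -285}{120} = - \frac{120 + 285}{120} = \left(- \frac{1}{120}\right) 405 = - \frac{27}{8}$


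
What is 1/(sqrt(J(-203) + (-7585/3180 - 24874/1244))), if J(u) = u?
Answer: -2*I*sqrt(2204403833109)/44579341 ≈ -0.06661*I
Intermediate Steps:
1/(sqrt(J(-203) + (-7585/3180 - 24874/1244))) = 1/(sqrt(-203 + (-7585/3180 - 24874/1244))) = 1/(sqrt(-203 + (-7585*1/3180 - 24874*1/1244))) = 1/(sqrt(-203 + (-1517/636 - 12437/622))) = 1/(sqrt(-203 - 4426753/197796)) = 1/(sqrt(-44579341/197796)) = 1/(I*sqrt(2204403833109)/98898) = -2*I*sqrt(2204403833109)/44579341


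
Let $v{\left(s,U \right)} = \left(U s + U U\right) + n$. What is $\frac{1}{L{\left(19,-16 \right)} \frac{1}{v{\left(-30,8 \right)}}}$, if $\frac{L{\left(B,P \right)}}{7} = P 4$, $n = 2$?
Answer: $\frac{87}{224} \approx 0.38839$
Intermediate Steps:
$v{\left(s,U \right)} = 2 + U^{2} + U s$ ($v{\left(s,U \right)} = \left(U s + U U\right) + 2 = \left(U s + U^{2}\right) + 2 = \left(U^{2} + U s\right) + 2 = 2 + U^{2} + U s$)
$L{\left(B,P \right)} = 28 P$ ($L{\left(B,P \right)} = 7 P 4 = 7 \cdot 4 P = 28 P$)
$\frac{1}{L{\left(19,-16 \right)} \frac{1}{v{\left(-30,8 \right)}}} = \frac{1}{28 \left(-16\right) \frac{1}{2 + 8^{2} + 8 \left(-30\right)}} = \frac{1}{\left(-448\right) \frac{1}{2 + 64 - 240}} = \frac{1}{\left(-448\right) \frac{1}{-174}} = \frac{1}{\left(-448\right) \left(- \frac{1}{174}\right)} = \frac{1}{\frac{224}{87}} = \frac{87}{224}$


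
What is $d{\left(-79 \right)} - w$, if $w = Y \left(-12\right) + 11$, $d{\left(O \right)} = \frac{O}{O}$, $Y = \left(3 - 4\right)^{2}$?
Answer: $2$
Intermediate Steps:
$Y = 1$ ($Y = \left(-1\right)^{2} = 1$)
$d{\left(O \right)} = 1$
$w = -1$ ($w = 1 \left(-12\right) + 11 = -12 + 11 = -1$)
$d{\left(-79 \right)} - w = 1 - -1 = 1 + 1 = 2$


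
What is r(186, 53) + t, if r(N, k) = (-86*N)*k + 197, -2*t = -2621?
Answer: -1692561/2 ≈ -8.4628e+5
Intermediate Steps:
t = 2621/2 (t = -1/2*(-2621) = 2621/2 ≈ 1310.5)
r(N, k) = 197 - 86*N*k (r(N, k) = -86*N*k + 197 = 197 - 86*N*k)
r(186, 53) + t = (197 - 86*186*53) + 2621/2 = (197 - 847788) + 2621/2 = -847591 + 2621/2 = -1692561/2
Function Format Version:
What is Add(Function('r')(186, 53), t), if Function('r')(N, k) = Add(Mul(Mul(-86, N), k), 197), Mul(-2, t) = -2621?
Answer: Rational(-1692561, 2) ≈ -8.4628e+5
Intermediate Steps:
t = Rational(2621, 2) (t = Mul(Rational(-1, 2), -2621) = Rational(2621, 2) ≈ 1310.5)
Function('r')(N, k) = Add(197, Mul(-86, N, k)) (Function('r')(N, k) = Add(Mul(-86, N, k), 197) = Add(197, Mul(-86, N, k)))
Add(Function('r')(186, 53), t) = Add(Add(197, Mul(-86, 186, 53)), Rational(2621, 2)) = Add(Add(197, -847788), Rational(2621, 2)) = Add(-847591, Rational(2621, 2)) = Rational(-1692561, 2)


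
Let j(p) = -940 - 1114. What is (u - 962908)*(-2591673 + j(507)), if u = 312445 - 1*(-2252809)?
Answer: -4156048083542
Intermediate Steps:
u = 2565254 (u = 312445 + 2252809 = 2565254)
j(p) = -2054
(u - 962908)*(-2591673 + j(507)) = (2565254 - 962908)*(-2591673 - 2054) = 1602346*(-2593727) = -4156048083542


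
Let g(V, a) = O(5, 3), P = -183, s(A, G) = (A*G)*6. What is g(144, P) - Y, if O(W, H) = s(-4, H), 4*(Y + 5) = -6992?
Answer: 1681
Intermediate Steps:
Y = -1753 (Y = -5 + (1/4)*(-6992) = -5 - 1748 = -1753)
s(A, G) = 6*A*G
O(W, H) = -24*H (O(W, H) = 6*(-4)*H = -24*H)
g(V, a) = -72 (g(V, a) = -24*3 = -72)
g(144, P) - Y = -72 - 1*(-1753) = -72 + 1753 = 1681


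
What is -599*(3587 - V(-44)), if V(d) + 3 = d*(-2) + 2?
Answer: -2096500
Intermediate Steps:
V(d) = -1 - 2*d (V(d) = -3 + (d*(-2) + 2) = -3 + (-2*d + 2) = -3 + (2 - 2*d) = -1 - 2*d)
-599*(3587 - V(-44)) = -599*(3587 - (-1 - 2*(-44))) = -599*(3587 - (-1 + 88)) = -599*(3587 - 1*87) = -599*(3587 - 87) = -599*3500 = -2096500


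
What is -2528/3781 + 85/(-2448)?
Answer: -382937/544464 ≈ -0.70333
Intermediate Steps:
-2528/3781 + 85/(-2448) = -2528*1/3781 + 85*(-1/2448) = -2528/3781 - 5/144 = -382937/544464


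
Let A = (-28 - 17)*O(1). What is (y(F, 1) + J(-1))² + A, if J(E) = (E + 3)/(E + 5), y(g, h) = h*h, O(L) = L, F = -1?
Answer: -171/4 ≈ -42.750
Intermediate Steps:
y(g, h) = h²
J(E) = (3 + E)/(5 + E)
A = -45 (A = (-28 - 17)*1 = -45*1 = -45)
(y(F, 1) + J(-1))² + A = (1² + (3 - 1)/(5 - 1))² - 45 = (1 + 2/4)² - 45 = (1 + (¼)*2)² - 45 = (1 + ½)² - 45 = (3/2)² - 45 = 9/4 - 45 = -171/4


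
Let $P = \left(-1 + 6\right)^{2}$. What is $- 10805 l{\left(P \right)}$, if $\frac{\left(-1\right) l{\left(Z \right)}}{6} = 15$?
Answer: $972450$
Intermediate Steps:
$P = 25$ ($P = 5^{2} = 25$)
$l{\left(Z \right)} = -90$ ($l{\left(Z \right)} = \left(-6\right) 15 = -90$)
$- 10805 l{\left(P \right)} = \left(-10805\right) \left(-90\right) = 972450$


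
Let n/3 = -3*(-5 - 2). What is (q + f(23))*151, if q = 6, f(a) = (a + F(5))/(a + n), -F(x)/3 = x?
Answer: 39562/43 ≈ 920.05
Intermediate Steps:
n = 63 (n = 3*(-3*(-5 - 2)) = 3*(-3*(-7)) = 3*21 = 63)
F(x) = -3*x
f(a) = (-15 + a)/(63 + a) (f(a) = (a - 3*5)/(a + 63) = (a - 15)/(63 + a) = (-15 + a)/(63 + a))
(q + f(23))*151 = (6 + (-15 + 23)/(63 + 23))*151 = (6 + 8/86)*151 = (6 + (1/86)*8)*151 = (6 + 4/43)*151 = (262/43)*151 = 39562/43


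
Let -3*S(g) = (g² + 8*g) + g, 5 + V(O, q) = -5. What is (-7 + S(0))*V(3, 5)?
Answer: 70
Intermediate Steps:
V(O, q) = -10 (V(O, q) = -5 - 5 = -10)
S(g) = -3*g - g²/3 (S(g) = -((g² + 8*g) + g)/3 = -(g² + 9*g)/3 = -3*g - g²/3)
(-7 + S(0))*V(3, 5) = (-7 - ⅓*0*(9 + 0))*(-10) = (-7 - ⅓*0*9)*(-10) = (-7 + 0)*(-10) = -7*(-10) = 70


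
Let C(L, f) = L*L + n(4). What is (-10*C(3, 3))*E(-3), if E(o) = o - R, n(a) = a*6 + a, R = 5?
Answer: 2960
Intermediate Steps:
n(a) = 7*a (n(a) = 6*a + a = 7*a)
E(o) = -5 + o (E(o) = o - 1*5 = o - 5 = -5 + o)
C(L, f) = 28 + L² (C(L, f) = L*L + 7*4 = L² + 28 = 28 + L²)
(-10*C(3, 3))*E(-3) = (-10*(28 + 3²))*(-5 - 3) = -10*(28 + 9)*(-8) = -10*37*(-8) = -370*(-8) = 2960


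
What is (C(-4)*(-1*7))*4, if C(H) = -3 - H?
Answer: -28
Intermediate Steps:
(C(-4)*(-1*7))*4 = ((-3 - 1*(-4))*(-1*7))*4 = ((-3 + 4)*(-7))*4 = (1*(-7))*4 = -7*4 = -28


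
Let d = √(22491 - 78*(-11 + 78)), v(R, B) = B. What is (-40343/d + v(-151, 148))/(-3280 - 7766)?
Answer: -74/5523 + 40343*√17265/190709190 ≈ 0.014397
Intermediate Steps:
d = √17265 (d = √(22491 - 78*67) = √(22491 - 5226) = √17265 ≈ 131.40)
(-40343/d + v(-151, 148))/(-3280 - 7766) = (-40343*√17265/17265 + 148)/(-3280 - 7766) = (-40343*√17265/17265 + 148)/(-11046) = (-40343*√17265/17265 + 148)*(-1/11046) = (148 - 40343*√17265/17265)*(-1/11046) = -74/5523 + 40343*√17265/190709190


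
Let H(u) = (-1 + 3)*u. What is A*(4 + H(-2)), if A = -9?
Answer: 0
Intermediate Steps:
H(u) = 2*u
A*(4 + H(-2)) = -9*(4 + 2*(-2)) = -9*(4 - 4) = -9*0 = 0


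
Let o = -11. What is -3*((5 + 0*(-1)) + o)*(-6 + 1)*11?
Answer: -990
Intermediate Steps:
-3*((5 + 0*(-1)) + o)*(-6 + 1)*11 = -3*((5 + 0*(-1)) - 11)*(-6 + 1)*11 = -3*((5 + 0) - 11)*(-5)*11 = -3*(5 - 11)*(-5)*11 = -(-18)*(-5)*11 = -3*30*11 = -90*11 = -990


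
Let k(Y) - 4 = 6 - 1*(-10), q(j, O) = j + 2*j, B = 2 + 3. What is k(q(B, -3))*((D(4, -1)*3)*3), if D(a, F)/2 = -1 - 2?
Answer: -1080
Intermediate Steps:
B = 5
D(a, F) = -6 (D(a, F) = 2*(-1 - 2) = 2*(-3) = -6)
q(j, O) = 3*j
k(Y) = 20 (k(Y) = 4 + (6 - 1*(-10)) = 4 + (6 + 10) = 4 + 16 = 20)
k(q(B, -3))*((D(4, -1)*3)*3) = 20*(-6*3*3) = 20*(-18*3) = 20*(-54) = -1080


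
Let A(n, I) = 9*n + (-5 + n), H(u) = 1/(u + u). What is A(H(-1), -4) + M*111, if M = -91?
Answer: -10111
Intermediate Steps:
H(u) = 1/(2*u)
A(n, I) = -5 + 10*n
A(H(-1), -4) + M*111 = (-5 + 10*((½)/(-1))) - 91*111 = (-5 + 10*((½)*(-1))) - 10101 = (-5 + 10*(-½)) - 10101 = (-5 - 5) - 10101 = -10 - 10101 = -10111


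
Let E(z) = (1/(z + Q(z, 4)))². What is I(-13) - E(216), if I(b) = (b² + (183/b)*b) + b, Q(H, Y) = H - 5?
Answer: 61809530/182329 ≈ 339.00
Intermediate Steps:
Q(H, Y) = -5 + H
E(z) = (-5 + 2*z)⁻² (E(z) = (1/(z + (-5 + z)))² = (1/(-5 + 2*z))² = (-5 + 2*z)⁻²)
I(b) = 183 + b + b² (I(b) = (b² + 183) + b = (183 + b²) + b = 183 + b + b²)
I(-13) - E(216) = (183 - 13 + (-13)²) - 1/(-5 + 2*216)² = (183 - 13 + 169) - 1/(-5 + 432)² = 339 - 1/427² = 339 - 1*1/182329 = 339 - 1/182329 = 61809530/182329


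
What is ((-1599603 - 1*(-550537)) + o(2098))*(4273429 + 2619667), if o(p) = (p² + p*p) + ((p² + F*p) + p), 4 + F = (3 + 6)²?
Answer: 84918737931440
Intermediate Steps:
F = 77 (F = -4 + (3 + 6)² = -4 + 9² = -4 + 81 = 77)
o(p) = 3*p² + 78*p (o(p) = (p² + p*p) + ((p² + 77*p) + p) = (p² + p²) + (p² + 78*p) = 2*p² + (p² + 78*p) = 3*p² + 78*p)
((-1599603 - 1*(-550537)) + o(2098))*(4273429 + 2619667) = ((-1599603 - 1*(-550537)) + 3*2098*(26 + 2098))*(4273429 + 2619667) = ((-1599603 + 550537) + 3*2098*2124)*6893096 = (-1049066 + 13368456)*6893096 = 12319390*6893096 = 84918737931440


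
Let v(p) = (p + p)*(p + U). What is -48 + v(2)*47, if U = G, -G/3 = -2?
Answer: 1456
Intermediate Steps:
G = 6 (G = -3*(-2) = 6)
U = 6
v(p) = 2*p*(6 + p) (v(p) = (p + p)*(p + 6) = (2*p)*(6 + p) = 2*p*(6 + p))
-48 + v(2)*47 = -48 + (2*2*(6 + 2))*47 = -48 + (2*2*8)*47 = -48 + 32*47 = -48 + 1504 = 1456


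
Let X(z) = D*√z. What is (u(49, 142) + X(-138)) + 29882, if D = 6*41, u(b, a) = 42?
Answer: 29924 + 246*I*√138 ≈ 29924.0 + 2889.8*I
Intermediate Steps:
D = 246
X(z) = 246*√z
(u(49, 142) + X(-138)) + 29882 = (42 + 246*√(-138)) + 29882 = (42 + 246*(I*√138)) + 29882 = (42 + 246*I*√138) + 29882 = 29924 + 246*I*√138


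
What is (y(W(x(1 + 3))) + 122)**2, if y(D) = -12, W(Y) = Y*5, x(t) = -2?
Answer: 12100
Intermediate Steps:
W(Y) = 5*Y
(y(W(x(1 + 3))) + 122)**2 = (-12 + 122)**2 = 110**2 = 12100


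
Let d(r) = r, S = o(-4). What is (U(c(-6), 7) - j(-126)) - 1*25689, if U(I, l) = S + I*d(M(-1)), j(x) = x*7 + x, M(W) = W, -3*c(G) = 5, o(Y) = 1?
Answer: -74035/3 ≈ -24678.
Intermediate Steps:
c(G) = -5/3 (c(G) = -1/3*5 = -5/3)
S = 1
j(x) = 8*x (j(x) = 7*x + x = 8*x)
U(I, l) = 1 - I (U(I, l) = 1 + I*(-1) = 1 - I)
(U(c(-6), 7) - j(-126)) - 1*25689 = ((1 - 1*(-5/3)) - 8*(-126)) - 1*25689 = ((1 + 5/3) - 1*(-1008)) - 25689 = (8/3 + 1008) - 25689 = 3032/3 - 25689 = -74035/3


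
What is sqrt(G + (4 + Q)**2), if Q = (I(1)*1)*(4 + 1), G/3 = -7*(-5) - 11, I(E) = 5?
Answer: sqrt(913) ≈ 30.216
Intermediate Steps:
G = 72 (G = 3*(-7*(-5) - 11) = 3*(35 - 11) = 3*24 = 72)
Q = 25 (Q = (5*1)*(4 + 1) = 5*5 = 25)
sqrt(G + (4 + Q)**2) = sqrt(72 + (4 + 25)**2) = sqrt(72 + 29**2) = sqrt(72 + 841) = sqrt(913)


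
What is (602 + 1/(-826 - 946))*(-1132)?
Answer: -301888269/443 ≈ -6.8146e+5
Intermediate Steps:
(602 + 1/(-826 - 946))*(-1132) = (602 + 1/(-1772))*(-1132) = (602 - 1/1772)*(-1132) = (1066743/1772)*(-1132) = -301888269/443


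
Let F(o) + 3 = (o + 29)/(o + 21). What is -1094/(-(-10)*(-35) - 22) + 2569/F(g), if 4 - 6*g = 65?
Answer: -7753589/3813 ≈ -2033.5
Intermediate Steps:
g = -61/6 (g = 2/3 - 1/6*65 = 2/3 - 65/6 = -61/6 ≈ -10.167)
F(o) = -3 + (29 + o)/(21 + o) (F(o) = -3 + (o + 29)/(o + 21) = -3 + (29 + o)/(21 + o))
-1094/(-(-10)*(-35) - 22) + 2569/F(g) = -1094/(-(-10)*(-35) - 22) + 2569/((2*(-17 - 1*(-61/6))/(21 - 61/6))) = -1094/(-10*35 - 22) + 2569/((2*(-17 + 61/6)/(65/6))) = -1094/(-350 - 22) + 2569/((2*(6/65)*(-41/6))) = -1094/(-372) + 2569/(-82/65) = -1094*(-1/372) + 2569*(-65/82) = 547/186 - 166985/82 = -7753589/3813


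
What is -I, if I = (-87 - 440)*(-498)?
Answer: -262446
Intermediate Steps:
I = 262446 (I = -527*(-498) = 262446)
-I = -1*262446 = -262446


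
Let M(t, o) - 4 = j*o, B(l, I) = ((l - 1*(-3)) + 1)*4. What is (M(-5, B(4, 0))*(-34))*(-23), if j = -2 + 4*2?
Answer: 153272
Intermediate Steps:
j = 6 (j = -2 + 8 = 6)
B(l, I) = 16 + 4*l (B(l, I) = ((l + 3) + 1)*4 = ((3 + l) + 1)*4 = (4 + l)*4 = 16 + 4*l)
M(t, o) = 4 + 6*o
(M(-5, B(4, 0))*(-34))*(-23) = ((4 + 6*(16 + 4*4))*(-34))*(-23) = ((4 + 6*(16 + 16))*(-34))*(-23) = ((4 + 6*32)*(-34))*(-23) = ((4 + 192)*(-34))*(-23) = (196*(-34))*(-23) = -6664*(-23) = 153272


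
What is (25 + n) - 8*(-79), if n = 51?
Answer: 708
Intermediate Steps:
(25 + n) - 8*(-79) = (25 + 51) - 8*(-79) = 76 + 632 = 708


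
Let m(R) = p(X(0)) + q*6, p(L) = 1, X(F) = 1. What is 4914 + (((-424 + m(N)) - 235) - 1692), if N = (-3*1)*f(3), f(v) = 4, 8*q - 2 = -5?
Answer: 10247/4 ≈ 2561.8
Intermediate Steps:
q = -3/8 (q = ¼ + (⅛)*(-5) = ¼ - 5/8 = -3/8 ≈ -0.37500)
N = -12 (N = -3*1*4 = -3*4 = -12)
m(R) = -5/4 (m(R) = 1 - 3/8*6 = 1 - 9/4 = -5/4)
4914 + (((-424 + m(N)) - 235) - 1692) = 4914 + (((-424 - 5/4) - 235) - 1692) = 4914 + ((-1701/4 - 235) - 1692) = 4914 + (-2641/4 - 1692) = 4914 - 9409/4 = 10247/4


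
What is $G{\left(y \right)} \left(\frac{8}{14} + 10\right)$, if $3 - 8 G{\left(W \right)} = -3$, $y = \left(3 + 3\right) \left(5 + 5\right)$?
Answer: $\frac{111}{14} \approx 7.9286$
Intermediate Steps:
$y = 60$ ($y = 6 \cdot 10 = 60$)
$G{\left(W \right)} = \frac{3}{4}$ ($G{\left(W \right)} = \frac{3}{8} - - \frac{3}{8} = \frac{3}{8} + \frac{3}{8} = \frac{3}{4}$)
$G{\left(y \right)} \left(\frac{8}{14} + 10\right) = \frac{3 \left(\frac{8}{14} + 10\right)}{4} = \frac{3 \left(8 \cdot \frac{1}{14} + 10\right)}{4} = \frac{3 \left(\frac{4}{7} + 10\right)}{4} = \frac{3}{4} \cdot \frac{74}{7} = \frac{111}{14}$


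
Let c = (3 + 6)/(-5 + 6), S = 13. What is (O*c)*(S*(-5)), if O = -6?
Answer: 3510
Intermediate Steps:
c = 9 (c = 9/1 = 9*1 = 9)
(O*c)*(S*(-5)) = (-6*9)*(13*(-5)) = -54*(-65) = 3510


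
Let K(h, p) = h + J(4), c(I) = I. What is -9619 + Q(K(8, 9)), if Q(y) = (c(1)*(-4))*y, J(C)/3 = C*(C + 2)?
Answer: -9939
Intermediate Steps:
J(C) = 3*C*(2 + C) (J(C) = 3*(C*(C + 2)) = 3*(C*(2 + C)) = 3*C*(2 + C))
K(h, p) = 72 + h (K(h, p) = h + 3*4*(2 + 4) = h + 3*4*6 = h + 72 = 72 + h)
Q(y) = -4*y (Q(y) = (1*(-4))*y = -4*y)
-9619 + Q(K(8, 9)) = -9619 - 4*(72 + 8) = -9619 - 4*80 = -9619 - 320 = -9939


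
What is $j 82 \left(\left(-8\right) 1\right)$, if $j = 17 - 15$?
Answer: $-1312$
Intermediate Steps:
$j = 2$
$j 82 \left(\left(-8\right) 1\right) = 2 \cdot 82 \left(\left(-8\right) 1\right) = 164 \left(-8\right) = -1312$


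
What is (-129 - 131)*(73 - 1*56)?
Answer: -4420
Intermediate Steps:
(-129 - 131)*(73 - 1*56) = -260*(73 - 56) = -260*17 = -4420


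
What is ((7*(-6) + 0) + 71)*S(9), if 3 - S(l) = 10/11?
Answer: 667/11 ≈ 60.636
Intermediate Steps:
S(l) = 23/11 (S(l) = 3 - 10/11 = 23/11)
((7*(-6) + 0) + 71)*S(9) = ((7*(-6) + 0) + 71)*(23/11) = ((-42 + 0) + 71)*(23/11) = (-42 + 71)*(23/11) = 29*(23/11) = 667/11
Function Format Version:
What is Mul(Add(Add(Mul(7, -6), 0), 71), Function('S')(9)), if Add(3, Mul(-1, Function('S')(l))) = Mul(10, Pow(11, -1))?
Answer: Rational(667, 11) ≈ 60.636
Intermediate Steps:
Function('S')(l) = Rational(23, 11) (Function('S')(l) = Add(3, Mul(-1, Mul(10, Pow(11, -1)))) = Add(3, Mul(-1, Mul(10, Rational(1, 11)))) = Add(3, Mul(-1, Rational(10, 11))) = Add(3, Rational(-10, 11)) = Rational(23, 11))
Mul(Add(Add(Mul(7, -6), 0), 71), Function('S')(9)) = Mul(Add(Add(Mul(7, -6), 0), 71), Rational(23, 11)) = Mul(Add(Add(-42, 0), 71), Rational(23, 11)) = Mul(Add(-42, 71), Rational(23, 11)) = Mul(29, Rational(23, 11)) = Rational(667, 11)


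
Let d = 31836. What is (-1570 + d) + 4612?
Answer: 34878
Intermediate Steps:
(-1570 + d) + 4612 = (-1570 + 31836) + 4612 = 30266 + 4612 = 34878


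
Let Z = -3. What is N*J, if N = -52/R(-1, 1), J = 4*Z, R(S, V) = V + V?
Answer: 312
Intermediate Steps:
R(S, V) = 2*V
J = -12 (J = 4*(-3) = -12)
N = -26 (N = -52/(2*1) = -52/2 = -52*1/2 = -26)
N*J = -26*(-12) = 312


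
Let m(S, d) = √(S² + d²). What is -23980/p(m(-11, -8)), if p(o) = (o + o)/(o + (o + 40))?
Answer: -23980 - 95920*√185/37 ≈ -59241.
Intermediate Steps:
p(o) = 2*o/(40 + 2*o) (p(o) = (2*o)/(o + (40 + o)) = (2*o)/(40 + 2*o) = 2*o/(40 + 2*o))
-23980/p(m(-11, -8)) = -23980*(20 + √((-11)² + (-8)²))/√((-11)² + (-8)²) = -23980*(20 + √(121 + 64))/√(121 + 64) = -23980*√185*(20 + √185)/185 = -4796*√185*(20 + √185)/37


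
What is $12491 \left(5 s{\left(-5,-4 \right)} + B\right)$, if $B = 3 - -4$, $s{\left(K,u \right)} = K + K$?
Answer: $-537113$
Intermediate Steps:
$s{\left(K,u \right)} = 2 K$
$B = 7$ ($B = 3 + 4 = 7$)
$12491 \left(5 s{\left(-5,-4 \right)} + B\right) = 12491 \left(5 \cdot 2 \left(-5\right) + 7\right) = 12491 \left(5 \left(-10\right) + 7\right) = 12491 \left(-50 + 7\right) = 12491 \left(-43\right) = -537113$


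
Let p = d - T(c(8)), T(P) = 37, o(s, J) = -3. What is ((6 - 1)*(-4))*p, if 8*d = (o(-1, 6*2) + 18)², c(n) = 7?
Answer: 355/2 ≈ 177.50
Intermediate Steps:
d = 225/8 (d = (-3 + 18)²/8 = (⅛)*15² = (⅛)*225 = 225/8 ≈ 28.125)
p = -71/8 (p = 225/8 - 1*37 = 225/8 - 37 = -71/8 ≈ -8.8750)
((6 - 1)*(-4))*p = ((6 - 1)*(-4))*(-71/8) = (5*(-4))*(-71/8) = -20*(-71/8) = 355/2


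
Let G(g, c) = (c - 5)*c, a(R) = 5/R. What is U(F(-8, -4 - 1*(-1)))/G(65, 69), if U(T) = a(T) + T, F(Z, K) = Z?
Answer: -1/512 ≈ -0.0019531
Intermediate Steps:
G(g, c) = c*(-5 + c) (G(g, c) = (-5 + c)*c = c*(-5 + c))
U(T) = T + 5/T (U(T) = 5/T + T = T + 5/T)
U(F(-8, -4 - 1*(-1)))/G(65, 69) = (-8 + 5/(-8))/((69*(-5 + 69))) = (-8 + 5*(-⅛))/((69*64)) = (-8 - 5/8)/4416 = -69/8*1/4416 = -1/512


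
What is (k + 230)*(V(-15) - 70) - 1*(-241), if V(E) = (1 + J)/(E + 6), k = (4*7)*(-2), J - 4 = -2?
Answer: -11997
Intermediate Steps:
J = 2 (J = 4 - 2 = 2)
k = -56 (k = 28*(-2) = -56)
V(E) = 3/(6 + E) (V(E) = (1 + 2)/(E + 6) = 3/(6 + E))
(k + 230)*(V(-15) - 70) - 1*(-241) = (-56 + 230)*(3/(6 - 15) - 70) - 1*(-241) = 174*(3/(-9) - 70) + 241 = 174*(3*(-⅑) - 70) + 241 = 174*(-⅓ - 70) + 241 = 174*(-211/3) + 241 = -12238 + 241 = -11997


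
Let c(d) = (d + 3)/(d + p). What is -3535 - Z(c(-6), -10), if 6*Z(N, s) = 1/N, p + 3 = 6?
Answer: -21211/6 ≈ -3535.2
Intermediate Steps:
p = 3 (p = -3 + 6 = 3)
c(d) = 1 (c(d) = (d + 3)/(d + 3) = (3 + d)/(3 + d) = 1)
Z(N, s) = 1/(6*N)
-3535 - Z(c(-6), -10) = -3535 - 1/(6*1) = -3535 - 1/6 = -3535 - 1*⅙ = -3535 - ⅙ = -21211/6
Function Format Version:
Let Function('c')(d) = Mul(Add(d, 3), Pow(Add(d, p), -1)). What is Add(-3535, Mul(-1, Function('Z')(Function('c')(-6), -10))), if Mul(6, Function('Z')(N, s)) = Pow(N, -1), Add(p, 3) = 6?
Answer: Rational(-21211, 6) ≈ -3535.2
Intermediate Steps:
p = 3 (p = Add(-3, 6) = 3)
Function('c')(d) = 1 (Function('c')(d) = Mul(Add(d, 3), Pow(Add(d, 3), -1)) = Mul(Add(3, d), Pow(Add(3, d), -1)) = 1)
Function('Z')(N, s) = Mul(Rational(1, 6), Pow(N, -1))
Add(-3535, Mul(-1, Function('Z')(Function('c')(-6), -10))) = Add(-3535, Mul(-1, Mul(Rational(1, 6), Pow(1, -1)))) = Add(-3535, Mul(-1, Mul(Rational(1, 6), 1))) = Add(-3535, Mul(-1, Rational(1, 6))) = Add(-3535, Rational(-1, 6)) = Rational(-21211, 6)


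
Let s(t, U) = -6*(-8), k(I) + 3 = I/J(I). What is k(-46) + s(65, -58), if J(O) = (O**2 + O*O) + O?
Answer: 4094/91 ≈ 44.989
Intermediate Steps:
J(O) = O + 2*O**2 (J(O) = (O**2 + O**2) + O = 2*O**2 + O = O + 2*O**2)
k(I) = -3 + 1/(1 + 2*I) (k(I) = -3 + I/((I*(1 + 2*I))) = -3 + I*(1/(I*(1 + 2*I))) = -3 + 1/(1 + 2*I))
s(t, U) = 48
k(-46) + s(65, -58) = 2*(-1 - 3*(-46))/(1 + 2*(-46)) + 48 = 2*(-1 + 138)/(1 - 92) + 48 = 2*137/(-91) + 48 = 2*(-1/91)*137 + 48 = -274/91 + 48 = 4094/91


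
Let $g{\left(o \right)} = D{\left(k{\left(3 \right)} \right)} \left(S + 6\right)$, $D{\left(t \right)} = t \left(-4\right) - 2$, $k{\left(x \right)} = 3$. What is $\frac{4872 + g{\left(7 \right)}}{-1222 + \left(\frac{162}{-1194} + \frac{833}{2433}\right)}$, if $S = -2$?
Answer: $- \frac{1165874136}{295775999} \approx -3.9417$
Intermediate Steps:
$D{\left(t \right)} = -2 - 4 t$ ($D{\left(t \right)} = - 4 t - 2 = -2 - 4 t$)
$g{\left(o \right)} = -56$ ($g{\left(o \right)} = \left(-2 - 12\right) \left(-2 + 6\right) = \left(-2 - 12\right) 4 = \left(-14\right) 4 = -56$)
$\frac{4872 + g{\left(7 \right)}}{-1222 + \left(\frac{162}{-1194} + \frac{833}{2433}\right)} = \frac{4872 - 56}{-1222 + \left(\frac{162}{-1194} + \frac{833}{2433}\right)} = \frac{4816}{-1222 + \left(162 \left(- \frac{1}{1194}\right) + 833 \cdot \frac{1}{2433}\right)} = \frac{4816}{-1222 + \left(- \frac{27}{199} + \frac{833}{2433}\right)} = \frac{4816}{-1222 + \frac{100076}{484167}} = \frac{4816}{- \frac{591551998}{484167}} = 4816 \left(- \frac{484167}{591551998}\right) = - \frac{1165874136}{295775999}$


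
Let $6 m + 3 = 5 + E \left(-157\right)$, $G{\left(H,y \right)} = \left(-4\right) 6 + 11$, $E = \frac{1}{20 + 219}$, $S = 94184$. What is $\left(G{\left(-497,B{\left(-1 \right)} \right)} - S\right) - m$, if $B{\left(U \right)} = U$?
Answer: $- \frac{45026273}{478} \approx -94197.0$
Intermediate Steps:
$E = \frac{1}{239} \approx 0.0041841$
$G{\left(H,y \right)} = -13$ ($G{\left(H,y \right)} = -24 + 11 = -13$)
$m = \frac{107}{478}$ ($m = - \frac{1}{2} + \frac{5 + \frac{1}{239} \left(-157\right)}{6} = - \frac{1}{2} + \frac{5 - \frac{157}{239}}{6} = - \frac{1}{2} + \frac{1}{6} \cdot \frac{1038}{239} = - \frac{1}{2} + \frac{173}{239} = \frac{107}{478} \approx 0.22385$)
$\left(G{\left(-497,B{\left(-1 \right)} \right)} - S\right) - m = \left(-13 - 94184\right) - \frac{107}{478} = -94197 - \frac{107}{478} = - \frac{45026273}{478}$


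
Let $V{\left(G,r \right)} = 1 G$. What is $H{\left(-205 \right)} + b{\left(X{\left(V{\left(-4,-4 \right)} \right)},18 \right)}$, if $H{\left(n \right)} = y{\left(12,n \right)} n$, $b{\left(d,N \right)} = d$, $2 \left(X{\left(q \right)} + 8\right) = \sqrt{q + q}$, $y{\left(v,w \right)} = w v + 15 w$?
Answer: $1134667 + i \sqrt{2} \approx 1.1347 \cdot 10^{6} + 1.4142 i$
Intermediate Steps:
$y{\left(v,w \right)} = 15 w + v w$ ($y{\left(v,w \right)} = v w + 15 w = 15 w + v w$)
$V{\left(G,r \right)} = G$
$X{\left(q \right)} = -8 + \frac{\sqrt{2} \sqrt{q}}{2}$ ($X{\left(q \right)} = -8 + \frac{\sqrt{q + q}}{2} = -8 + \frac{\sqrt{2 q}}{2} = -8 + \frac{\sqrt{2} \sqrt{q}}{2}$)
$H{\left(n \right)} = 27 n^{2}$ ($H{\left(n \right)} = n \left(15 + 12\right) n = n 27 n = 27 n n = 27 n^{2}$)
$H{\left(-205 \right)} + b{\left(X{\left(V{\left(-4,-4 \right)} \right)},18 \right)} = 27 \left(-205\right)^{2} - \left(8 - \frac{\sqrt{2} \sqrt{-4}}{2}\right) = 27 \cdot 42025 - \left(8 - \frac{\sqrt{2} \cdot 2 i}{2}\right) = 1134675 - \left(8 - i \sqrt{2}\right) = 1134667 + i \sqrt{2}$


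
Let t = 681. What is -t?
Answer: -681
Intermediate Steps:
-t = -1*681 = -681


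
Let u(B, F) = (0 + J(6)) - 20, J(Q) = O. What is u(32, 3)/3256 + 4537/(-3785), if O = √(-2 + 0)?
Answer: -3712043/3080990 + I*√2/3256 ≈ -1.2048 + 0.00043434*I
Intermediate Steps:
O = I*√2 (O = √(-2) = I*√2 ≈ 1.4142*I)
J(Q) = I*√2
u(B, F) = -20 + I*√2 (u(B, F) = (0 + I*√2) - 20 = I*√2 - 20 = -20 + I*√2)
u(32, 3)/3256 + 4537/(-3785) = (-20 + I*√2)/3256 + 4537/(-3785) = (-20 + I*√2)*(1/3256) + 4537*(-1/3785) = (-5/814 + I*√2/3256) - 4537/3785 = -3712043/3080990 + I*√2/3256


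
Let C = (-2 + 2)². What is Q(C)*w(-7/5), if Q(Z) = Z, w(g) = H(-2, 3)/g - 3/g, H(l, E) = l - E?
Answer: 0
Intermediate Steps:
C = 0 (C = 0² = 0)
w(g) = -8/g (w(g) = (-2 - 1*3)/g - 3/g = (-2 - 3)/g - 3/g = -5/g - 3/g = -8/g)
Q(C)*w(-7/5) = 0*(-8/((-7/5))) = 0*(-8/((-7*⅕))) = 0*(-8/(-7/5)) = 0*(-8*(-5/7)) = 0*(40/7) = 0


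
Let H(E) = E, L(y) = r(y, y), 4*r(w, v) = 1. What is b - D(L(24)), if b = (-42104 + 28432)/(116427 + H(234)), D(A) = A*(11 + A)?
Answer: -5468497/1866576 ≈ -2.9297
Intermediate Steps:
r(w, v) = 1/4 (r(w, v) = (1/4)*1 = 1/4)
L(y) = 1/4
b = -13672/116661 (b = (-42104 + 28432)/(116427 + 234) = -13672/116661 ≈ -0.11719)
b - D(L(24)) = -13672/116661 - (11 + 1/4)/4 = -13672/116661 - 45/(4*4) = -13672/116661 - 1*45/16 = -13672/116661 - 45/16 = -5468497/1866576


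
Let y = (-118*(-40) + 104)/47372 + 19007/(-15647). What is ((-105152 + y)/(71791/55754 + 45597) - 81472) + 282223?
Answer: 94573640028274852668165/471104634255000109 ≈ 2.0075e+5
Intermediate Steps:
y = -206229619/185307421 (y = (4720 + 104)*(1/47372) + 19007*(-1/15647) = 4824*(1/47372) - 19007/15647 = 1206/11843 - 19007/15647 = -206229619/185307421 ≈ -1.1129)
((-105152 + y)/(71791/55754 + 45597) - 81472) + 282223 = ((-105152 - 206229619/185307421)/(71791/55754 + 45597) - 81472) + 282223 = (-19485652162611/(185307421*(71791*(1/55754) + 45597)) - 81472) + 282223 = (-19485652162611/(185307421*(71791/55754 + 45597)) - 81472) + 282223 = (-19485652162611/(185307421*2542286929/55754) - 81472) + 282223 = (-19485652162611/185307421*55754/2542286929 - 81472) + 282223 = (-1086403050674213694/471104634255000109 - 81472) + 282223 = -38382923165074043094142/471104634255000109 + 282223 = 94573640028274852668165/471104634255000109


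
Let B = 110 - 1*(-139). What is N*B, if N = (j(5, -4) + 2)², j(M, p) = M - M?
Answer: 996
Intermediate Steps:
j(M, p) = 0
N = 4 (N = (0 + 2)² = 2² = 4)
B = 249 (B = 110 + 139 = 249)
N*B = 4*249 = 996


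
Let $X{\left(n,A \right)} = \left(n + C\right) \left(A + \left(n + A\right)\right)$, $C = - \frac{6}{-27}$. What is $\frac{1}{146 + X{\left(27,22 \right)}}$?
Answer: $\frac{9}{18709} \approx 0.00048105$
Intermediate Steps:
$C = \frac{2}{9}$ ($C = \left(-6\right) \left(- \frac{1}{27}\right) = \frac{2}{9} \approx 0.22222$)
$X{\left(n,A \right)} = \left(\frac{2}{9} + n\right) \left(n + 2 A\right)$ ($X{\left(n,A \right)} = \left(n + \frac{2}{9}\right) \left(A + \left(n + A\right)\right) = \left(\frac{2}{9} + n\right) \left(A + \left(A + n\right)\right) = \left(\frac{2}{9} + n\right) \left(n + 2 A\right)$)
$\frac{1}{146 + X{\left(27,22 \right)}} = \frac{1}{146 + \left(27^{2} + \frac{2}{9} \cdot 27 + \frac{4}{9} \cdot 22 + 2 \cdot 22 \cdot 27\right)} = \frac{1}{146 + \left(729 + 6 + \frac{88}{9} + 1188\right)} = \frac{1}{146 + \frac{17395}{9}} = \frac{1}{\frac{18709}{9}} = \frac{9}{18709}$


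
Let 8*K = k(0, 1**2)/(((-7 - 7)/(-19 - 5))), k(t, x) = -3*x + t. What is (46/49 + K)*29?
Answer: 841/98 ≈ 8.5816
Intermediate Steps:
k(t, x) = t - 3*x
K = -9/14 (K = ((0 - 3*1**2)/(((-7 - 7)/(-19 - 5))))/8 = ((0 - 3*1)/((-14/(-24))))/8 = ((0 - 3)/((-14*(-1/24))))/8 = (-3/7/12)/8 = (-3*12/7)/8 = (1/8)*(-36/7) = -9/14 ≈ -0.64286)
(46/49 + K)*29 = (46/49 - 9/14)*29 = (29/98)*29 = 841/98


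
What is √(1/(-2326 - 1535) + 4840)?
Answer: √8016825531/1287 ≈ 69.570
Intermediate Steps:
√(1/(-2326 - 1535) + 4840) = √(1/(-3861) + 4840) = √(-1/3861 + 4840) = √(18687239/3861) = √8016825531/1287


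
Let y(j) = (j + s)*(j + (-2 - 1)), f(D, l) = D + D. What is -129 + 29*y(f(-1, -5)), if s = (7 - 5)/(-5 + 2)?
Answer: 773/3 ≈ 257.67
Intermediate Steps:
s = -⅔ (s = 2/(-3) = 2*(-⅓) = -⅔ ≈ -0.66667)
f(D, l) = 2*D
y(j) = (-3 + j)*(-⅔ + j) (y(j) = (j - ⅔)*(j + (-2 - 1)) = (-⅔ + j)*(j - 3) = (-⅔ + j)*(-3 + j) = (-3 + j)*(-⅔ + j))
-129 + 29*y(f(-1, -5)) = -129 + 29*(2 + (2*(-1))² - 22*(-1)/3) = -129 + 29*(2 + (-2)² - 11/3*(-2)) = -129 + 29*(2 + 4 + 22/3) = -129 + 29*(40/3) = -129 + 1160/3 = 773/3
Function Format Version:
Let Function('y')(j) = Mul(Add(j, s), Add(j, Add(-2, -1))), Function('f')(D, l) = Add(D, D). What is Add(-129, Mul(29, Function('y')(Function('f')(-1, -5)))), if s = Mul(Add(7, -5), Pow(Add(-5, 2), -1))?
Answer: Rational(773, 3) ≈ 257.67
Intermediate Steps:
s = Rational(-2, 3) (s = Mul(2, Pow(-3, -1)) = Mul(2, Rational(-1, 3)) = Rational(-2, 3) ≈ -0.66667)
Function('f')(D, l) = Mul(2, D)
Function('y')(j) = Mul(Add(-3, j), Add(Rational(-2, 3), j)) (Function('y')(j) = Mul(Add(j, Rational(-2, 3)), Add(j, Add(-2, -1))) = Mul(Add(Rational(-2, 3), j), Add(j, -3)) = Mul(Add(Rational(-2, 3), j), Add(-3, j)) = Mul(Add(-3, j), Add(Rational(-2, 3), j)))
Add(-129, Mul(29, Function('y')(Function('f')(-1, -5)))) = Add(-129, Mul(29, Add(2, Pow(Mul(2, -1), 2), Mul(Rational(-11, 3), Mul(2, -1))))) = Add(-129, Mul(29, Add(2, Pow(-2, 2), Mul(Rational(-11, 3), -2)))) = Add(-129, Mul(29, Add(2, 4, Rational(22, 3)))) = Add(-129, Mul(29, Rational(40, 3))) = Add(-129, Rational(1160, 3)) = Rational(773, 3)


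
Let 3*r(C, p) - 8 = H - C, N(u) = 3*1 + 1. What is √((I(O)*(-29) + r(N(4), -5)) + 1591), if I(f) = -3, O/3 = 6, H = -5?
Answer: √15099/3 ≈ 40.959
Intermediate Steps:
O = 18 (O = 3*6 = 18)
N(u) = 4 (N(u) = 3 + 1 = 4)
r(C, p) = 1 - C/3 (r(C, p) = 8/3 + (-5 - C)/3 = 8/3 + (-5/3 - C/3) = 1 - C/3)
√((I(O)*(-29) + r(N(4), -5)) + 1591) = √((-3*(-29) + (1 - ⅓*4)) + 1591) = √((87 + (1 - 4/3)) + 1591) = √((87 - ⅓) + 1591) = √(260/3 + 1591) = √(5033/3) = √15099/3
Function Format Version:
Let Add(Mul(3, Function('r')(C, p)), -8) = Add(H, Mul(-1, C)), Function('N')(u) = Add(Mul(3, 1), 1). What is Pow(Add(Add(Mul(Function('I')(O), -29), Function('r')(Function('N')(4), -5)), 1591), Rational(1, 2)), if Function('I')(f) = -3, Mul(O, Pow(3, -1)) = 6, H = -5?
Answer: Mul(Rational(1, 3), Pow(15099, Rational(1, 2))) ≈ 40.959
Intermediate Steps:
O = 18 (O = Mul(3, 6) = 18)
Function('N')(u) = 4 (Function('N')(u) = Add(3, 1) = 4)
Function('r')(C, p) = Add(1, Mul(Rational(-1, 3), C)) (Function('r')(C, p) = Add(Rational(8, 3), Mul(Rational(1, 3), Add(-5, Mul(-1, C)))) = Add(Rational(8, 3), Add(Rational(-5, 3), Mul(Rational(-1, 3), C))) = Add(1, Mul(Rational(-1, 3), C)))
Pow(Add(Add(Mul(Function('I')(O), -29), Function('r')(Function('N')(4), -5)), 1591), Rational(1, 2)) = Pow(Add(Add(Mul(-3, -29), Add(1, Mul(Rational(-1, 3), 4))), 1591), Rational(1, 2)) = Pow(Add(Add(87, Add(1, Rational(-4, 3))), 1591), Rational(1, 2)) = Pow(Add(Add(87, Rational(-1, 3)), 1591), Rational(1, 2)) = Pow(Add(Rational(260, 3), 1591), Rational(1, 2)) = Pow(Rational(5033, 3), Rational(1, 2)) = Mul(Rational(1, 3), Pow(15099, Rational(1, 2)))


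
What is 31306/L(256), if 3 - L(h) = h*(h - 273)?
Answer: 31306/4355 ≈ 7.1885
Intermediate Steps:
L(h) = 3 - h*(-273 + h) (L(h) = 3 - h*(h - 273) = 3 - h*(-273 + h))
31306/L(256) = 31306/(3 - 1*256² + 273*256) = 31306/(3 - 1*65536 + 69888) = 31306/(3 - 65536 + 69888) = 31306/4355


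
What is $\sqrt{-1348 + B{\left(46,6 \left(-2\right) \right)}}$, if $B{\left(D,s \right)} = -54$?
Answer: $i \sqrt{1402} \approx 37.443 i$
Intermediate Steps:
$\sqrt{-1348 + B{\left(46,6 \left(-2\right) \right)}} = \sqrt{-1348 - 54} = \sqrt{-1402} = i \sqrt{1402}$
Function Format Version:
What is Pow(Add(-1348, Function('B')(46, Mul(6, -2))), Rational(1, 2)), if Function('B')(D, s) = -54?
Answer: Mul(I, Pow(1402, Rational(1, 2))) ≈ Mul(37.443, I)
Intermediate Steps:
Pow(Add(-1348, Function('B')(46, Mul(6, -2))), Rational(1, 2)) = Pow(Add(-1348, -54), Rational(1, 2)) = Pow(-1402, Rational(1, 2)) = Mul(I, Pow(1402, Rational(1, 2)))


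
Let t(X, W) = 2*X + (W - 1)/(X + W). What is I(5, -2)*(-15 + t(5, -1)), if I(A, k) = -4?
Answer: 22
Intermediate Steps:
t(X, W) = 2*X + (-1 + W)/(W + X)
I(5, -2)*(-15 + t(5, -1)) = -4*(-15 + (-1 - 1 + 2*5² + 2*(-1)*5)/(-1 + 5)) = -4*(-15 + (-1 - 1 + 2*25 - 10)/4) = -4*(-15 + (-1 - 1 + 50 - 10)/4) = -4*(-15 + (¼)*38) = -4*(-15 + 19/2) = -4*(-11/2) = 22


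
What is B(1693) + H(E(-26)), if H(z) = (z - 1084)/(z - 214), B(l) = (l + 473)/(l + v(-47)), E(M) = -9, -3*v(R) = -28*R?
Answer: 5562013/839149 ≈ 6.6282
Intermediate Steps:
v(R) = 28*R/3 (v(R) = -(-28)*R/3 = 28*R/3)
B(l) = (473 + l)/(-1316/3 + l) (B(l) = (l + 473)/(l + (28/3)*(-47)) = (473 + l)/(l - 1316/3) = (473 + l)/(-1316/3 + l))
H(z) = (-1084 + z)/(-214 + z)
B(1693) + H(E(-26)) = 3*(473 + 1693)/(-1316 + 3*1693) + (-1084 - 9)/(-214 - 9) = 3*2166/(-1316 + 5079) - 1093/(-223) = 3*2166/3763 - 1/223*(-1093) = 3*(1/3763)*2166 + 1093/223 = 6498/3763 + 1093/223 = 5562013/839149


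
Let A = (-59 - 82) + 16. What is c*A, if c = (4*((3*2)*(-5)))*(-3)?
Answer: -45000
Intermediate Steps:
A = -125 (A = -141 + 16 = -125)
c = 360 (c = (4*(6*(-5)))*(-3) = (4*(-30))*(-3) = -120*(-3) = 360)
c*A = 360*(-125) = -45000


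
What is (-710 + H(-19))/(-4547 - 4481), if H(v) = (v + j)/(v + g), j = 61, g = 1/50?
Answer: 337945/4283786 ≈ 0.078889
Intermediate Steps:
g = 1/50 ≈ 0.020000
H(v) = (61 + v)/(1/50 + v) (H(v) = (v + 61)/(v + 1/50) = (61 + v)/(1/50 + v))
(-710 + H(-19))/(-4547 - 4481) = (-710 + 50*(61 - 19)/(1 + 50*(-19)))/(-4547 - 4481) = (-710 + 50*42/(1 - 950))/(-9028) = (-710 + 50*42/(-949))*(-1/9028) = (-710 + 50*(-1/949)*42)*(-1/9028) = (-710 - 2100/949)*(-1/9028) = -675890/949*(-1/9028) = 337945/4283786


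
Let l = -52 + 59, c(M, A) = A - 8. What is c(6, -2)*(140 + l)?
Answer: -1470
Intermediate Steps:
c(M, A) = -8 + A
l = 7
c(6, -2)*(140 + l) = (-8 - 2)*(140 + 7) = -10*147 = -1470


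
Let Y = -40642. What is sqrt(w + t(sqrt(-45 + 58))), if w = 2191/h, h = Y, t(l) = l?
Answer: sqrt(-1817278 + 33709636*sqrt(13))/5806 ≈ 1.8846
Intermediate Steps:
h = -40642
w = -313/5806 (w = 2191/(-40642) = 2191*(-1/40642) = -313/5806 ≈ -0.053910)
sqrt(w + t(sqrt(-45 + 58))) = sqrt(-313/5806 + sqrt(-45 + 58)) = sqrt(-313/5806 + sqrt(13))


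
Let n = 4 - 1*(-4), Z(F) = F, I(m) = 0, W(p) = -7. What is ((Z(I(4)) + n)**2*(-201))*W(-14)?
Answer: 90048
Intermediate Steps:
n = 8 (n = 4 + 4 = 8)
((Z(I(4)) + n)**2*(-201))*W(-14) = ((0 + 8)**2*(-201))*(-7) = (8**2*(-201))*(-7) = (64*(-201))*(-7) = -12864*(-7) = 90048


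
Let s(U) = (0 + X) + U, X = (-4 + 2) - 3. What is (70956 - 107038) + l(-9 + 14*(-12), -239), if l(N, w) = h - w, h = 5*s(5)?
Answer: -35843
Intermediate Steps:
X = -5 (X = -2 - 3 = -5)
s(U) = -5 + U (s(U) = (0 - 5) + U = -5 + U)
h = 0 (h = 5*(-5 + 5) = 5*0 = 0)
l(N, w) = -w (l(N, w) = 0 - w = -w)
(70956 - 107038) + l(-9 + 14*(-12), -239) = (70956 - 107038) - 1*(-239) = -36082 + 239 = -35843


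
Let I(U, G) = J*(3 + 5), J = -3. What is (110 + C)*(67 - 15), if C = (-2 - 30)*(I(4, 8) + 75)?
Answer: -79144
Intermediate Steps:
I(U, G) = -24 (I(U, G) = -3*(3 + 5) = -3*8 = -24)
C = -1632 (C = (-2 - 30)*(-24 + 75) = -32*51 = -1632)
(110 + C)*(67 - 15) = (110 - 1632)*(67 - 15) = -1522*52 = -79144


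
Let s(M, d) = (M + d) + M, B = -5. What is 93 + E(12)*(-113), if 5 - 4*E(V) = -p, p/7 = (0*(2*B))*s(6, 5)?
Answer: -193/4 ≈ -48.250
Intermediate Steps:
s(M, d) = d + 2*M
p = 0 (p = 7*((0*(2*(-5)))*(5 + 2*6)) = 7*((0*(-10))*(5 + 12)) = 7*(0*17) = 7*0 = 0)
E(V) = 5/4 (E(V) = 5/4 - (-1)*0/4 = 5/4 - ¼*0 = 5/4 + 0 = 5/4)
93 + E(12)*(-113) = 93 + (5/4)*(-113) = 93 - 565/4 = -193/4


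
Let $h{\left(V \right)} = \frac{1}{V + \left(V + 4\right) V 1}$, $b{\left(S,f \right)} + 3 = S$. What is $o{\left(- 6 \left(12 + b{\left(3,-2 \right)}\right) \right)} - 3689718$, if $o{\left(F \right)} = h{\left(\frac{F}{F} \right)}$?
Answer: $- \frac{22138307}{6} \approx -3.6897 \cdot 10^{6}$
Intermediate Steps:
$b{\left(S,f \right)} = -3 + S$
$h{\left(V \right)} = \frac{1}{V + V \left(4 + V\right)}$ ($h{\left(V \right)} = \frac{1}{V + \left(4 + V\right) V 1} = \frac{1}{V + V \left(4 + V\right) 1} = \frac{1}{V + V \left(4 + V\right)}$)
$o{\left(F \right)} = \frac{1}{6}$ ($o{\left(F \right)} = \frac{1}{\frac{F}{F} \left(5 + \frac{F}{F}\right)} = \frac{1}{1 \left(5 + 1\right)} = 1 \cdot \frac{1}{6} = \frac{1}{6}$)
$o{\left(- 6 \left(12 + b{\left(3,-2 \right)}\right) \right)} - 3689718 = \frac{1}{6} - 3689718 = - \frac{22138307}{6}$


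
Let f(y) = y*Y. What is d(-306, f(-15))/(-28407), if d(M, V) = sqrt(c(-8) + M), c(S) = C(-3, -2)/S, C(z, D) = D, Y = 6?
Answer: -I*sqrt(1223)/56814 ≈ -0.00061554*I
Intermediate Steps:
f(y) = 6*y (f(y) = y*6 = 6*y)
c(S) = -2/S
d(M, V) = sqrt(1/4 + M) (d(M, V) = sqrt(-2/(-8) + M) = sqrt(-2*(-1/8) + M) = sqrt(1/4 + M))
d(-306, f(-15))/(-28407) = (sqrt(1 + 4*(-306))/2)/(-28407) = (sqrt(1 - 1224)/2)*(-1/28407) = (sqrt(-1223)/2)*(-1/28407) = ((I*sqrt(1223))/2)*(-1/28407) = (I*sqrt(1223)/2)*(-1/28407) = -I*sqrt(1223)/56814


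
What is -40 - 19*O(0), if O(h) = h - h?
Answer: -40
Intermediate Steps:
O(h) = 0
-40 - 19*O(0) = -40 - 19*0 = -40 + 0 = -40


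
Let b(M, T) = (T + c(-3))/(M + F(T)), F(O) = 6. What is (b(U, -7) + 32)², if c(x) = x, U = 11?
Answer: 285156/289 ≈ 986.70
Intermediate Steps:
b(M, T) = (-3 + T)/(6 + M) (b(M, T) = (T - 3)/(M + 6) = (-3 + T)/(6 + M))
(b(U, -7) + 32)² = ((-3 - 7)/(6 + 11) + 32)² = (-10/17 + 32)² = (534/17)² = 285156/289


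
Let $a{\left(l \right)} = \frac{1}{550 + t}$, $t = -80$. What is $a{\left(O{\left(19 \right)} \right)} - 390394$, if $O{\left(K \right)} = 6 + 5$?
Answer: $- \frac{183485179}{470} \approx -3.9039 \cdot 10^{5}$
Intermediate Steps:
$O{\left(K \right)} = 11$
$a{\left(l \right)} = \frac{1}{470}$ ($a{\left(l \right)} = \frac{1}{550 - 80} = \frac{1}{470}$)
$a{\left(O{\left(19 \right)} \right)} - 390394 = \frac{1}{470} - 390394 = - \frac{183485179}{470}$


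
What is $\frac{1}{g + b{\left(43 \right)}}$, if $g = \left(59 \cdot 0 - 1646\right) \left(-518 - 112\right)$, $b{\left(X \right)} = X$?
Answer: $\frac{1}{1037023} \approx 9.643 \cdot 10^{-7}$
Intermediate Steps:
$g = 1036980$ ($g = \left(0 - 1646\right) \left(-630\right) = \left(-1646\right) \left(-630\right) = 1036980$)
$\frac{1}{g + b{\left(43 \right)}} = \frac{1}{1036980 + 43} = \frac{1}{1037023}$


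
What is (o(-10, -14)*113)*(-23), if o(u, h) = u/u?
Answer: -2599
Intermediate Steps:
o(u, h) = 1
(o(-10, -14)*113)*(-23) = (1*113)*(-23) = 113*(-23) = -2599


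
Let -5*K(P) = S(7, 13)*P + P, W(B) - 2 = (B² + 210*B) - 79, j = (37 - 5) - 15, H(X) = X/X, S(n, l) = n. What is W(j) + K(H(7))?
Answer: 18902/5 ≈ 3780.4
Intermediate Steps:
H(X) = 1
j = 17 (j = 32 - 15 = 17)
W(B) = -77 + B² + 210*B (W(B) = 2 + ((B² + 210*B) - 79) = 2 + (-79 + B² + 210*B) = -77 + B² + 210*B)
K(P) = -8*P/5 (K(P) = -(7*P + P)/5 = -8*P/5)
W(j) + K(H(7)) = (-77 + 17² + 210*17) - 8/5*1 = (-77 + 289 + 3570) - 8/5 = 3782 - 8/5 = 18902/5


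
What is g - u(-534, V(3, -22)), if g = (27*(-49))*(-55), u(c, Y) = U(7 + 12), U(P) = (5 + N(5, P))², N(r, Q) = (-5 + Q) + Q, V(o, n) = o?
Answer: 71321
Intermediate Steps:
N(r, Q) = -5 + 2*Q
U(P) = 4*P² (U(P) = (5 + (-5 + 2*P))² = (2*P)² = 4*P²)
u(c, Y) = 1444 (u(c, Y) = 4*(7 + 12)² = 4*19² = 4*361 = 1444)
g = 72765 (g = -1323*(-55) = 72765)
g - u(-534, V(3, -22)) = 72765 - 1*1444 = 72765 - 1444 = 71321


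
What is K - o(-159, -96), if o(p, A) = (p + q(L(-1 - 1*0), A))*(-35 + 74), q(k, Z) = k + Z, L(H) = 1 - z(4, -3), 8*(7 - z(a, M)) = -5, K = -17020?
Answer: -54533/8 ≈ -6816.6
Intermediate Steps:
z(a, M) = 61/8 (z(a, M) = 7 - 1/8*(-5) = 7 + 5/8 = 61/8)
L(H) = -53/8 (L(H) = 1 - 1*61/8 = 1 - 61/8 = -53/8)
q(k, Z) = Z + k
o(p, A) = -2067/8 + 39*A + 39*p (o(p, A) = (p + (A - 53/8))*(-35 + 74) = (p + (-53/8 + A))*39 = (-53/8 + A + p)*39 = -2067/8 + 39*A + 39*p)
K - o(-159, -96) = -17020 - (-2067/8 + 39*(-96) + 39*(-159)) = -17020 - (-2067/8 - 3744 - 6201) = -17020 - 1*(-81627/8) = -17020 + 81627/8 = -54533/8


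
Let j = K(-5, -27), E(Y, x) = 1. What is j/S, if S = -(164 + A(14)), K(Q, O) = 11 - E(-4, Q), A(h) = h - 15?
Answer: -10/163 ≈ -0.061350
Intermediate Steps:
A(h) = -15 + h
K(Q, O) = 10 (K(Q, O) = 11 - 1*1 = 11 - 1 = 10)
S = -163 (S = -(164 + (-15 + 14)) = -(164 - 1) = -1*163 = -163)
j = 10
j/S = 10/(-163) = 10*(-1/163) = -10/163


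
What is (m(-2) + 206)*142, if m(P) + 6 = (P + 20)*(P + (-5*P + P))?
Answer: 43736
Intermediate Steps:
m(P) = -6 - 3*P*(20 + P) (m(P) = -6 + (P + 20)*(P + (-5*P + P)) = -6 + (20 + P)*(P - 4*P) = -6 + (20 + P)*(-3*P) = -6 - 3*P*(20 + P))
(m(-2) + 206)*142 = ((-6 - 60*(-2) - 3*(-2)²) + 206)*142 = ((-6 + 120 - 3*4) + 206)*142 = ((-6 + 120 - 12) + 206)*142 = (102 + 206)*142 = 308*142 = 43736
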